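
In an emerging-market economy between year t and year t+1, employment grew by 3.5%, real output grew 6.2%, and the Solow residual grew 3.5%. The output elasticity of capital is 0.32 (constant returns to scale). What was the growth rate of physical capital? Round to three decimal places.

Labor's share = 1 − 0.32 = 0.68.
gY = gA + 0.68×3.5 + 0.32×g.
0.32×g = 6.2 − 3.5 − 2.38 = 0.32.
g = 0.32 / 0.32 = 1%.

1.000%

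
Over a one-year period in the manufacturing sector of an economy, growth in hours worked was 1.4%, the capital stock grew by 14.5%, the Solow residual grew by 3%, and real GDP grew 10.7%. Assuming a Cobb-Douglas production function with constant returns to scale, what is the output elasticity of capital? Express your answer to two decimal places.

0.48

gY = gA + α·gK + (1−α)·gL, so gY − gA − gL = α(gK − gL).
10.7 − 3 − 1.4 = α × (14.5 − 1.4).
6.3 = 13.1 α, so α = 0.4809.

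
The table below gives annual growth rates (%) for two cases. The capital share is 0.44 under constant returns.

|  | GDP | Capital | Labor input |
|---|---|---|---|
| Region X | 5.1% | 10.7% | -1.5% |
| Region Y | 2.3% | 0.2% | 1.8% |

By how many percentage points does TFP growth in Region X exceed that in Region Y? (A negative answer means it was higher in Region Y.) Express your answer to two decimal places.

Labor's share = 1 − 0.44 = 0.56.
Region X: TFP = 5.1 − 4.708 + 0.84 = 1.232%.
Region Y: TFP = 2.3 − 0.088 − 1.008 = 1.204%.
Difference = 1.232 − (1.204) = 0.028 pp.

0.03 percentage points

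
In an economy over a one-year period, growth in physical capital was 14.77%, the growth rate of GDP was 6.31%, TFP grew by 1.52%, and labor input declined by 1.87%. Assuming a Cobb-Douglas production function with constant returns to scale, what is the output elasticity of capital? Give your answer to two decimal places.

gY = gA + α·gK + (1−α)·gL, so gY − gA − gL = α(gK − gL).
6.31 − 1.52 + 1.87 = α × (14.77 − (-1.87)).
6.66 = 16.64 α, so α = 0.4002.

0.40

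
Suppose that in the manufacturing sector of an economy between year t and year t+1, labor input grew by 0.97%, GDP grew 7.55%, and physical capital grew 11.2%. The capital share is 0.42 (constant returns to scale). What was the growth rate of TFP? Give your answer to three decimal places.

Labor's share = 1 − 0.42 = 0.58.
Physical capital: 0.42 × 11.2 = 4.704 pp.
Labor input: 0.58 × 0.97 = 0.5626 pp.
TFP growth = 7.55 − 5.2666 = 2.2834%.

TFP grew 2.283%.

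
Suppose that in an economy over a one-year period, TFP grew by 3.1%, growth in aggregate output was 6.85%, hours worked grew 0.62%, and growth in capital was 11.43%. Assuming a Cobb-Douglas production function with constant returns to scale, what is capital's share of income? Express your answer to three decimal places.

α = 0.290

gY = gA + α·gK + (1−α)·gL, so gY − gA − gL = α(gK − gL).
6.85 − 3.1 − 0.62 = α × (11.43 − 0.62).
3.13 = 10.81 α, so α = 0.28955.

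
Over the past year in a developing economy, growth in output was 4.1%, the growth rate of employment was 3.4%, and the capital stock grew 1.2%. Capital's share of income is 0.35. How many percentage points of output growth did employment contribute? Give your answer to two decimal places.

Labor's share = 1 − 0.35 = 0.65.
Contribution = share × growth = 0.65 × 3.4 = 2.21 pp.

2.21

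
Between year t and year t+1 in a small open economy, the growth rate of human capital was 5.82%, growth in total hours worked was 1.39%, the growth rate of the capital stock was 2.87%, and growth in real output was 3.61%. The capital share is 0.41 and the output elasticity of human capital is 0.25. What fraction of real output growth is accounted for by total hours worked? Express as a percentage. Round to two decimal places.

13.09%

Labor's share = 1 − 0.41 − 0.25 = 0.34.
Total hours worked contributed 0.34 × 1.39 = 0.4726 pp.
Share of growth = 0.4726 / 3.61 × 100 = 13.0914%.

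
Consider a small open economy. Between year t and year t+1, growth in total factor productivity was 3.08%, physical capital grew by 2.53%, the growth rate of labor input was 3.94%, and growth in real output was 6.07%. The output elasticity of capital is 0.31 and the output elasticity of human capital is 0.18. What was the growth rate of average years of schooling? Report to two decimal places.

Labor's share = 1 − 0.31 − 0.18 = 0.51.
gY = gA + 0.31×2.53 + 0.51×3.94 + 0.18×g.
0.18×g = 6.07 − 3.08 − 2.7937 = 0.1963.
g = 0.1963 / 0.18 = 1.0906%.

Average years of schooling growth was 1.09%.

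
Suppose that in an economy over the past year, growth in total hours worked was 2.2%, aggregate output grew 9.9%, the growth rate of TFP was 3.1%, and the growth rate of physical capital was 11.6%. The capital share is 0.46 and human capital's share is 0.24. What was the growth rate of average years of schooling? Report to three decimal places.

Labor's share = 1 − 0.46 − 0.24 = 0.3.
gY = gA + 0.46×11.6 + 0.3×2.2 + 0.24×g.
0.24×g = 9.9 − 3.1 − 5.996 = 0.804.
g = 0.804 / 0.24 = 3.35%.

3.350%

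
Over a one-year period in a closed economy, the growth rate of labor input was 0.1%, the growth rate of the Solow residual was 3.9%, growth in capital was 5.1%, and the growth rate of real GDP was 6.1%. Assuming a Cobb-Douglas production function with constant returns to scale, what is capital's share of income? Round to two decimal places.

0.42

gY = gA + α·gK + (1−α)·gL, so gY − gA − gL = α(gK − gL).
6.1 − 3.9 − 0.1 = α × (5.1 − 0.1).
2.1 = 5 α, so α = 0.42.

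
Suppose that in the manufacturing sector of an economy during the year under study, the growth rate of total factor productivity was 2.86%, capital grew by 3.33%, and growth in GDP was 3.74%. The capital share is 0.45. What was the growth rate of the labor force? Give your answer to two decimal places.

-1.12%

Labor's share = 1 − 0.45 = 0.55.
gY = gA + 0.45×3.33 + 0.55×g.
0.55×g = 3.74 − 2.86 − 1.4985 = -0.6185.
g = -0.6185 / 0.55 = -1.1245%.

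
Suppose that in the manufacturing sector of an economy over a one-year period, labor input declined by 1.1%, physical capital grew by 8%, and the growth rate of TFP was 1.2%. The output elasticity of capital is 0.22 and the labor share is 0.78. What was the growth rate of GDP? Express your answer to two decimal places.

Labor's share = 1 − 0.22 = 0.78.
Physical capital: 0.22 × 8 = 1.76 pp.
Labor input: 0.78 × (-1.1) = -0.858 pp.
Output growth = 1.2 + 0.902 = 2.102%.

2.10%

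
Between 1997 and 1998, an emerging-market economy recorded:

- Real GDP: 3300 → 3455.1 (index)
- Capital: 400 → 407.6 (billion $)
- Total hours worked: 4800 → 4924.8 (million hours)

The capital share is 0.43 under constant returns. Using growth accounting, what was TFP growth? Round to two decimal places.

TFP grew 2.40%.

Real GDP growth = (3455.1 − 3300) / 3300 = 4.7%.
Capital growth = (407.6 − 400) / 400 = 1.9%.
Total hours worked growth = (4924.8 − 4800) / 4800 = 2.6%.
Labor's share = 1 − 0.43 = 0.57.
Capital: 0.43 × 1.9 = 0.817 pp.
Total hours worked: 0.57 × 2.6 = 1.482 pp.
TFP growth = 4.7 − 2.299 = 2.401%.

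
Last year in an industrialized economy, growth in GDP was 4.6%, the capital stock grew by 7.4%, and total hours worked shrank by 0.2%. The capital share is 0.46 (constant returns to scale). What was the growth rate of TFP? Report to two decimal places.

Labor's share = 1 − 0.46 = 0.54.
The capital stock: 0.46 × 7.4 = 3.404 pp.
Total hours worked: 0.54 × (-0.2) = -0.108 pp.
TFP growth = 4.6 − 3.296 = 1.304%.

TFP growth was 1.30%.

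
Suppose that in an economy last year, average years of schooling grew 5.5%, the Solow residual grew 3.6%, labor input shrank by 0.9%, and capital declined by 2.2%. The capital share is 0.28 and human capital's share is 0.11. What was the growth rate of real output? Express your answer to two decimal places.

Labor's share = 1 − 0.28 − 0.11 = 0.61.
Capital: 0.28 × (-2.2) = -0.616 pp.
Average years of schooling: 0.11 × 5.5 = 0.605 pp.
Labor input: 0.61 × (-0.9) = -0.549 pp.
Output growth = 3.6 + (-0.56) = 3.04%.

3.04%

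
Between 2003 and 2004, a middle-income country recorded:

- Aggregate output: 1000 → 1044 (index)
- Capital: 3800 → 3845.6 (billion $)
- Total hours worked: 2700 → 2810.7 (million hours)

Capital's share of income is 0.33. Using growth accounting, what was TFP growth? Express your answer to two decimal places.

Aggregate output growth = (1044 − 1000) / 1000 = 4.4%.
Capital growth = (3845.6 − 3800) / 3800 = 1.2%.
Total hours worked growth = (2810.7 − 2700) / 2700 = 4.1%.
Labor's share = 1 − 0.33 = 0.67.
Capital: 0.33 × 1.2 = 0.396 pp.
Total hours worked: 0.67 × 4.1 = 2.747 pp.
TFP growth = 4.4 − 3.143 = 1.257%.

TFP grew 1.26%.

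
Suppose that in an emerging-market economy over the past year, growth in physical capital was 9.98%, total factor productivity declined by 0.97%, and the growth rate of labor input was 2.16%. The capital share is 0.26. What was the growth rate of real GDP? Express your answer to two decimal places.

3.22%

Labor's share = 1 − 0.26 = 0.74.
Physical capital: 0.26 × 9.98 = 2.5948 pp.
Labor input: 0.74 × 2.16 = 1.5984 pp.
Output growth = -0.97 + 4.1932 = 3.2232%.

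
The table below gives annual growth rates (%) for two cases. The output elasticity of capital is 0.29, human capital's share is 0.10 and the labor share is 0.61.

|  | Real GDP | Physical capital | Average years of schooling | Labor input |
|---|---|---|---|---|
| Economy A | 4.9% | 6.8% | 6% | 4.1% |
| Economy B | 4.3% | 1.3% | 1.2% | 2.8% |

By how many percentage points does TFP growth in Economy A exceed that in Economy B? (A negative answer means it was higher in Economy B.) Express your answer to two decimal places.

-2.27 percentage points

Labor's share = 1 − 0.29 − 0.1 = 0.61.
Economy A: TFP = 4.9 − 1.972 − 0.6 − 2.501 = -0.173%.
Economy B: TFP = 4.3 − 0.377 − 0.12 − 1.708 = 2.095%.
Difference = -0.173 − (2.095) = -2.268 pp.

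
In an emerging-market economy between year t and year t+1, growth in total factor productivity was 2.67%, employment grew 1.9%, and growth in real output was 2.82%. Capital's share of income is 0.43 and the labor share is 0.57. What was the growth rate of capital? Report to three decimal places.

-2.170%

Labor's share = 1 − 0.43 = 0.57.
gY = gA + 0.57×1.9 + 0.43×g.
0.43×g = 2.82 − 2.67 − 1.083 = -0.933.
g = -0.933 / 0.43 = -2.16977%.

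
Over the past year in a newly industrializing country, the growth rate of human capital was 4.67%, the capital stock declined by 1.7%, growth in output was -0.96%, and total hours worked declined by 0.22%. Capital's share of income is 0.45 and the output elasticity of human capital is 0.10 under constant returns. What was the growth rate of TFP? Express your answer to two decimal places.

Labor's share = 1 − 0.45 − 0.1 = 0.45.
The capital stock: 0.45 × (-1.7) = -0.765 pp.
Human capital: 0.1 × 4.67 = 0.467 pp.
Total hours worked: 0.45 × (-0.22) = -0.099 pp.
TFP growth = -0.96 + 0.397 = -0.563%.

-0.56%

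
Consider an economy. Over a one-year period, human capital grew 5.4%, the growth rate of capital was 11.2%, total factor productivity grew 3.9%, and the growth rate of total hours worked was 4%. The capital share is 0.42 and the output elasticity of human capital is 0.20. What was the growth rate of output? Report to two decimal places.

Labor's share = 1 − 0.42 − 0.2 = 0.38.
Capital: 0.42 × 11.2 = 4.704 pp.
Human capital: 0.2 × 5.4 = 1.08 pp.
Total hours worked: 0.38 × 4 = 1.52 pp.
Output growth = 3.9 + 7.304 = 11.204%.

Output grew 11.20%.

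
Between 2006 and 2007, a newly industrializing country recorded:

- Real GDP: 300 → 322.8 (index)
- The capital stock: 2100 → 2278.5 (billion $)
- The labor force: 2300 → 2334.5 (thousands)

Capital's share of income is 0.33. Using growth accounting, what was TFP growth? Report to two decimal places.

Real GDP growth = (322.8 − 300) / 300 = 7.6%.
The capital stock growth = (2278.5 − 2100) / 2100 = 8.5%.
The labor force growth = (2334.5 − 2300) / 2300 = 1.5%.
Labor's share = 1 − 0.33 = 0.67.
The capital stock: 0.33 × 8.5 = 2.805 pp.
The labor force: 0.67 × 1.5 = 1.005 pp.
TFP growth = 7.6 − 3.81 = 3.79%.

TFP grew 3.79%.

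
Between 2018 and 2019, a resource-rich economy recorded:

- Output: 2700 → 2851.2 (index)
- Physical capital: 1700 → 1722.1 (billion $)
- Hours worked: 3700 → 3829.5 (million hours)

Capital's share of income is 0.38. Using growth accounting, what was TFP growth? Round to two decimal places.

2.94%

Output growth = (2851.2 − 2700) / 2700 = 5.6%.
Physical capital growth = (1722.1 − 1700) / 1700 = 1.3%.
Hours worked growth = (3829.5 − 3700) / 3700 = 3.5%.
Labor's share = 1 − 0.38 = 0.62.
Physical capital: 0.38 × 1.3 = 0.494 pp.
Hours worked: 0.62 × 3.5 = 2.17 pp.
TFP growth = 5.6 − 2.664 = 2.936%.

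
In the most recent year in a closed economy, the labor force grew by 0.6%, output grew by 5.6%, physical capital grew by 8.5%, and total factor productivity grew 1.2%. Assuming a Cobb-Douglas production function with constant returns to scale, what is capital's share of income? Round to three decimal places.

gY = gA + α·gK + (1−α)·gL, so gY − gA − gL = α(gK − gL).
5.6 − 1.2 − 0.6 = α × (8.5 − 0.6).
3.8 = 7.9 α, so α = 0.48101.

α = 0.481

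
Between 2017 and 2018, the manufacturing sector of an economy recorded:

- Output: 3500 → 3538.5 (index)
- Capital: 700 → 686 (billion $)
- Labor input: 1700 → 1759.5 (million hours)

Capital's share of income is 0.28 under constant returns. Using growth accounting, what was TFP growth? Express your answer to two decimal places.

Output growth = (3538.5 − 3500) / 3500 = 1.1%.
Capital growth = (686 − 700) / 700 = -2%.
Labor input growth = (1759.5 − 1700) / 1700 = 3.5%.
Labor's share = 1 − 0.28 = 0.72.
Capital: 0.28 × (-2) = -0.56 pp.
Labor input: 0.72 × 3.5 = 2.52 pp.
TFP growth = 1.1 − 1.96 = -0.86%.

-0.86%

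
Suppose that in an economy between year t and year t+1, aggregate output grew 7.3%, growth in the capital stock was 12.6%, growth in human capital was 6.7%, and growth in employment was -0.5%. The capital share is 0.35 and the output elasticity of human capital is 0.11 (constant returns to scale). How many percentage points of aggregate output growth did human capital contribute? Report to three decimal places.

Contribution = share × growth = 0.11 × 6.7 = 0.737 pp.

0.737 pp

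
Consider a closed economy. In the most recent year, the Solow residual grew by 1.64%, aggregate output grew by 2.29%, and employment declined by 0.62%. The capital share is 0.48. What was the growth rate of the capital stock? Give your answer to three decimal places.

Labor's share = 1 − 0.48 = 0.52.
gY = gA + 0.52×(-0.62) + 0.48×g.
0.48×g = 2.29 − 1.64 + 0.3224 = 0.9724.
g = 0.9724 / 0.48 = 2.02583%.

The capital stock growth was 2.026%.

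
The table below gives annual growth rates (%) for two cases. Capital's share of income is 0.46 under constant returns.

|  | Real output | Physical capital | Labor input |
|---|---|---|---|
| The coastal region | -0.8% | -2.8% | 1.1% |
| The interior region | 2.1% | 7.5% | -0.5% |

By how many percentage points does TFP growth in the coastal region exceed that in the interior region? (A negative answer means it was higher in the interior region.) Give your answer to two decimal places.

0.97 percentage points

Labor's share = 1 − 0.46 = 0.54.
The coastal region: TFP = -0.8 + 1.288 − 0.594 = -0.106%.
The interior region: TFP = 2.1 − 3.45 + 0.27 = -1.08%.
Difference = -0.106 − (-1.08) = 0.974 pp.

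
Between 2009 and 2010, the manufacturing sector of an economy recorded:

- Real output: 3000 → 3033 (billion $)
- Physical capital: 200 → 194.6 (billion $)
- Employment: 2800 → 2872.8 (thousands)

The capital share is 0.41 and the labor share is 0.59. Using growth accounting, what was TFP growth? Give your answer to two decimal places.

TFP growth was 0.67%.

Real output growth = (3033 − 3000) / 3000 = 1.1%.
Physical capital growth = (194.6 − 200) / 200 = -2.7%.
Employment growth = (2872.8 − 2800) / 2800 = 2.6%.
Labor's share = 1 − 0.41 = 0.59.
Physical capital: 0.41 × (-2.7) = -1.107 pp.
Employment: 0.59 × 2.6 = 1.534 pp.
TFP growth = 1.1 − 0.427 = 0.673%.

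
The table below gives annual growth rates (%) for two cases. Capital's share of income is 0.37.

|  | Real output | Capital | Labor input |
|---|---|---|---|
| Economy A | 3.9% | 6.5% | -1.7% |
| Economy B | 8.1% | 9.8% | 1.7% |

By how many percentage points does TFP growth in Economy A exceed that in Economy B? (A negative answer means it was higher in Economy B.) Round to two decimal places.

Labor's share = 1 − 0.37 = 0.63.
Economy A: TFP = 3.9 − 2.405 + 1.071 = 2.566%.
Economy B: TFP = 8.1 − 3.626 − 1.071 = 3.403%.
Difference = 2.566 − (3.403) = -0.837 pp.

-0.84 percentage points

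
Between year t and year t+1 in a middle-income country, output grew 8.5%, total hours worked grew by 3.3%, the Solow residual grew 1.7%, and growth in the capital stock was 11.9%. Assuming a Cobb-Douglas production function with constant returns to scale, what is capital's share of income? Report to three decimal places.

0.407

gY = gA + α·gK + (1−α)·gL, so gY − gA − gL = α(gK − gL).
8.5 − 1.7 − 3.3 = α × (11.9 − 3.3).
3.5 = 8.6 α, so α = 0.40698.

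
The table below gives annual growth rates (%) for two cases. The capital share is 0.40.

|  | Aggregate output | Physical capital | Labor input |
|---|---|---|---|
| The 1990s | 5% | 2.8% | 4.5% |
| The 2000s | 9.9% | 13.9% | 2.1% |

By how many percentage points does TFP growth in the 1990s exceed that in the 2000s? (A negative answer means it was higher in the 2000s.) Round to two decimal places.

Labor's share = 1 − 0.4 = 0.6.
The 1990s: TFP = 5 − 1.12 − 2.7 = 1.18%.
The 2000s: TFP = 9.9 − 5.56 − 1.26 = 3.08%.
Difference = 1.18 − (3.08) = -1.9 pp.

-1.90 percentage points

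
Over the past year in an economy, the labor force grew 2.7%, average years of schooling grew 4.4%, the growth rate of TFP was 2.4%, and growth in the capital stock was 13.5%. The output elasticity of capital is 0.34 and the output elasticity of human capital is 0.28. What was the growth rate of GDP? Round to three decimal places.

9.248%

Labor's share = 1 − 0.34 − 0.28 = 0.38.
The capital stock: 0.34 × 13.5 = 4.59 pp.
Average years of schooling: 0.28 × 4.4 = 1.232 pp.
The labor force: 0.38 × 2.7 = 1.026 pp.
Output growth = 2.4 + 6.848 = 9.248%.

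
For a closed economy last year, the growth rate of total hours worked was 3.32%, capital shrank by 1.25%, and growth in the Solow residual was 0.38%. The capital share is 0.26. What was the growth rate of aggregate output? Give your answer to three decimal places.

2.512%

Labor's share = 1 − 0.26 = 0.74.
Capital: 0.26 × (-1.25) = -0.325 pp.
Total hours worked: 0.74 × 3.32 = 2.4568 pp.
Output growth = 0.38 + 2.1318 = 2.5118%.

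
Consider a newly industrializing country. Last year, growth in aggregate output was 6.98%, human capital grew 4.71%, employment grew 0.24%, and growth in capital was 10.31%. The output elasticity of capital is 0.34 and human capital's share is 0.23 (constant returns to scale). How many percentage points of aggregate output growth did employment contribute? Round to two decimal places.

Labor's share = 1 − 0.34 − 0.23 = 0.43.
Contribution = share × growth = 0.43 × 0.24 = 0.1032 pp.

0.10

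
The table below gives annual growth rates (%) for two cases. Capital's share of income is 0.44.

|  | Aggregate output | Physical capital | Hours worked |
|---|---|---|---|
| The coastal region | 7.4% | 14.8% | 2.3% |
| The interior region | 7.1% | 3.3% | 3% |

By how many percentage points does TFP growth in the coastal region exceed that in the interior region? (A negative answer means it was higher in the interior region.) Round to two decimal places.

-4.37 percentage points

Labor's share = 1 − 0.44 = 0.56.
The coastal region: TFP = 7.4 − 6.512 − 1.288 = -0.4%.
The interior region: TFP = 7.1 − 1.452 − 1.68 = 3.968%.
Difference = -0.4 − (3.968) = -4.368 pp.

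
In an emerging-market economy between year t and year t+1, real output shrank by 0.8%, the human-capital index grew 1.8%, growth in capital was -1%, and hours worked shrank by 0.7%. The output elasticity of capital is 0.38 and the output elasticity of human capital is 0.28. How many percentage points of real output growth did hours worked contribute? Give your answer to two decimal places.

-0.24

Labor's share = 1 − 0.38 − 0.28 = 0.34.
Contribution = share × growth = 0.34 × (-0.7) = -0.238 pp.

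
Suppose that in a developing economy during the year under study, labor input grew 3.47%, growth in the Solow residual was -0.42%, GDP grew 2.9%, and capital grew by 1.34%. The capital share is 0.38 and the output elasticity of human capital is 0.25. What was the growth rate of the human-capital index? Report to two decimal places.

6.11%

Labor's share = 1 − 0.38 − 0.25 = 0.37.
gY = gA + 0.38×1.34 + 0.37×3.47 + 0.25×g.
0.25×g = 2.9 + 0.42 − 1.7931 = 1.5269.
g = 1.5269 / 0.25 = 6.1076%.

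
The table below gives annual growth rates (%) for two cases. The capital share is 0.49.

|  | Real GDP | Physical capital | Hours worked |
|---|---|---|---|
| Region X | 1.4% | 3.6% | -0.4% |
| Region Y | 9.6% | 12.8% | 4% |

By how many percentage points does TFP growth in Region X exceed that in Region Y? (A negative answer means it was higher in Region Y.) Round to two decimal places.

-1.45 percentage points

Labor's share = 1 − 0.49 = 0.51.
Region X: TFP = 1.4 − 1.764 + 0.204 = -0.16%.
Region Y: TFP = 9.6 − 6.272 − 2.04 = 1.288%.
Difference = -0.16 − (1.288) = -1.448 pp.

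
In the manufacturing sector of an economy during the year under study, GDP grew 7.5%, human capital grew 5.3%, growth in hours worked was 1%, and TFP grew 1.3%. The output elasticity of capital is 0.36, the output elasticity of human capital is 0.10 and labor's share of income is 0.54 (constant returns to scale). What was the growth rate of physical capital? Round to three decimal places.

14.250%

Labor's share = 1 − 0.36 − 0.1 = 0.54.
gY = gA + 0.1×5.3 + 0.54×1 + 0.36×g.
0.36×g = 7.5 − 1.3 − 1.07 = 5.13.
g = 5.13 / 0.36 = 14.25%.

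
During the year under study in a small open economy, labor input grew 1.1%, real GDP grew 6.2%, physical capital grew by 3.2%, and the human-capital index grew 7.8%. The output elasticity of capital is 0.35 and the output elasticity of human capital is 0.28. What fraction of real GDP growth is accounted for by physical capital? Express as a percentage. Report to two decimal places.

Physical capital contributed 0.35 × 3.2 = 1.12 pp.
Share of growth = 1.12 / 6.2 × 100 = 18.0645%.

18.06%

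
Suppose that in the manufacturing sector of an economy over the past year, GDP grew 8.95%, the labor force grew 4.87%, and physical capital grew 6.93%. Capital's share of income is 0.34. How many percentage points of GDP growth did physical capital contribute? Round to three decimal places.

Contribution = share × growth = 0.34 × 6.93 = 2.3562 pp.

2.356 percentage points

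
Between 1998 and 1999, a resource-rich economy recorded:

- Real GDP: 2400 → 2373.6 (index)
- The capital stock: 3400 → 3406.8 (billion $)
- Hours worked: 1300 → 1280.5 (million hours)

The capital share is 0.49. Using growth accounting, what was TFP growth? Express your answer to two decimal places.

Real GDP growth = (2373.6 − 2400) / 2400 = -1.1%.
The capital stock growth = (3406.8 − 3400) / 3400 = 0.2%.
Hours worked growth = (1280.5 − 1300) / 1300 = -1.5%.
Labor's share = 1 − 0.49 = 0.51.
The capital stock: 0.49 × 0.2 = 0.098 pp.
Hours worked: 0.51 × (-1.5) = -0.765 pp.
TFP growth = -1.1 + 0.667 = -0.433%.

-0.43%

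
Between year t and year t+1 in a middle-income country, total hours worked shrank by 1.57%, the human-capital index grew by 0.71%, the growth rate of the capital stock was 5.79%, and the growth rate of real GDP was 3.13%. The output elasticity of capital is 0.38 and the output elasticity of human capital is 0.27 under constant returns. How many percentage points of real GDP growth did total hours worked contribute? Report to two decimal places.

-0.55 percentage points

Labor's share = 1 − 0.38 − 0.27 = 0.35.
Contribution = share × growth = 0.35 × (-1.57) = -0.5495 pp.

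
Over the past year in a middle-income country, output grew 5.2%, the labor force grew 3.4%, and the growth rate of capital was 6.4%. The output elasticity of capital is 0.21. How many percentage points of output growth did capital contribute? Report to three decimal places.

1.344 pp

Contribution = share × growth = 0.21 × 6.4 = 1.344 pp.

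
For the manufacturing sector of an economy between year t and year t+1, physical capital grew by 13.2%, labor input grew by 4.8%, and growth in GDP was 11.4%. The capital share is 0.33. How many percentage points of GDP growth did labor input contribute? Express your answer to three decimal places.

3.216 pp

Labor's share = 1 − 0.33 = 0.67.
Contribution = share × growth = 0.67 × 4.8 = 3.216 pp.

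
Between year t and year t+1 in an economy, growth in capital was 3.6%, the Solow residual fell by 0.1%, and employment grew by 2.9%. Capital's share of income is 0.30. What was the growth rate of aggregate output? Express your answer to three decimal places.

Aggregate output growth was 3.010%.

Labor's share = 1 − 0.3 = 0.7.
Capital: 0.3 × 3.6 = 1.08 pp.
Employment: 0.7 × 2.9 = 2.03 pp.
Output growth = -0.1 + 3.11 = 3.01%.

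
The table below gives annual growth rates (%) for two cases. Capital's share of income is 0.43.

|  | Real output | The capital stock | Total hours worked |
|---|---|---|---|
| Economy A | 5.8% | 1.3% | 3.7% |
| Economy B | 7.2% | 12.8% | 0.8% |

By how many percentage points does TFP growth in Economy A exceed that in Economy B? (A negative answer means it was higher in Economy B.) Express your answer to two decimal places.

Labor's share = 1 − 0.43 = 0.57.
Economy A: TFP = 5.8 − 0.559 − 2.109 = 3.132%.
Economy B: TFP = 7.2 − 5.504 − 0.456 = 1.24%.
Difference = 3.132 − (1.24) = 1.892 pp.

1.89 percentage points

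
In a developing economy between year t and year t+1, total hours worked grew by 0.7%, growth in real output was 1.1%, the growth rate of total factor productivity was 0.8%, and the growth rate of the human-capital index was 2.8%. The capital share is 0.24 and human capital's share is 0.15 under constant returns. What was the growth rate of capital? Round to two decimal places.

Labor's share = 1 − 0.24 − 0.15 = 0.61.
gY = gA + 0.15×2.8 + 0.61×0.7 + 0.24×g.
0.24×g = 1.1 − 0.8 − 0.847 = -0.547.
g = -0.547 / 0.24 = -2.2792%.

-2.28%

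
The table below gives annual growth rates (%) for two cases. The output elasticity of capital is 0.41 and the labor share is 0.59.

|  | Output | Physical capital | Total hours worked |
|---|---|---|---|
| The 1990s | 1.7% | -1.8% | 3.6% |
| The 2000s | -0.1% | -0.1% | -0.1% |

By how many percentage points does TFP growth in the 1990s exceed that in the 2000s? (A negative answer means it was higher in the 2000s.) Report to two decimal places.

Labor's share = 1 − 0.41 = 0.59.
The 1990s: TFP = 1.7 + 0.738 − 2.124 = 0.314%.
The 2000s: TFP = -0.1 + 0.041 + 0.059 = 0%.
Difference = 0.314 − (0) = 0.314 pp.

0.31 percentage points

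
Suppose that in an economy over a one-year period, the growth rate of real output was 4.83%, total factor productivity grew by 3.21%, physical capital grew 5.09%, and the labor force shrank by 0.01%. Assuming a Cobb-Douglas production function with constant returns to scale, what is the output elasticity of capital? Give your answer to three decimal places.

α = 0.320

gY = gA + α·gK + (1−α)·gL, so gY − gA − gL = α(gK − gL).
4.83 − 3.21 + 0.01 = α × (5.09 − (-0.01)).
1.63 = 5.1 α, so α = 0.31961.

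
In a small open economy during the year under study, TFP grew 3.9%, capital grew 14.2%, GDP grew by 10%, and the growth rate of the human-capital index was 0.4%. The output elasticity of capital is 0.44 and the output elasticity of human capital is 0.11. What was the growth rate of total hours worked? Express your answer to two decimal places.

-0.43%

Labor's share = 1 − 0.44 − 0.11 = 0.45.
gY = gA + 0.44×14.2 + 0.11×0.4 + 0.45×g.
0.45×g = 10 − 3.9 − 6.292 = -0.192.
g = -0.192 / 0.45 = -0.4267%.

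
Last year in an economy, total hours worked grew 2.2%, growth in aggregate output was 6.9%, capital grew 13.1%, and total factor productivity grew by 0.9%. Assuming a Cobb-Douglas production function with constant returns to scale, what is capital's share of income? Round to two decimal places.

Capital's share of income is 0.35.

gY = gA + α·gK + (1−α)·gL, so gY − gA − gL = α(gK − gL).
6.9 − 0.9 − 2.2 = α × (13.1 − 2.2).
3.8 = 10.9 α, so α = 0.3486.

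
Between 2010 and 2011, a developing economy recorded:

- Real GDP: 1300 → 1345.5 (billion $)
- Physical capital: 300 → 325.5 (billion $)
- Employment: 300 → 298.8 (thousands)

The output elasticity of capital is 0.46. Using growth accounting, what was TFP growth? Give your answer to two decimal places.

-0.19%

Real GDP growth = (1345.5 − 1300) / 1300 = 3.5%.
Physical capital growth = (325.5 − 300) / 300 = 8.5%.
Employment growth = (298.8 − 300) / 300 = -0.4%.
Labor's share = 1 − 0.46 = 0.54.
Physical capital: 0.46 × 8.5 = 3.91 pp.
Employment: 0.54 × (-0.4) = -0.216 pp.
TFP growth = 3.5 − 3.694 = -0.194%.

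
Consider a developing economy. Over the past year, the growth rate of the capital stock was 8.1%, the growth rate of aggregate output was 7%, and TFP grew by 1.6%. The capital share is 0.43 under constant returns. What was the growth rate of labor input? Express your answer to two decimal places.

Labor's share = 1 − 0.43 = 0.57.
gY = gA + 0.43×8.1 + 0.57×g.
0.57×g = 7 − 1.6 − 3.483 = 1.917.
g = 1.917 / 0.57 = 3.3632%.

3.36%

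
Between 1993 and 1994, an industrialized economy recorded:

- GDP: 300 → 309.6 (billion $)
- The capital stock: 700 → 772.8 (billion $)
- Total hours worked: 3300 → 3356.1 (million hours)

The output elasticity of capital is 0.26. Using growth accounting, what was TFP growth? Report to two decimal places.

GDP growth = (309.6 − 300) / 300 = 3.2%.
The capital stock growth = (772.8 − 700) / 700 = 10.4%.
Total hours worked growth = (3356.1 − 3300) / 3300 = 1.7%.
Labor's share = 1 − 0.26 = 0.74.
The capital stock: 0.26 × 10.4 = 2.704 pp.
Total hours worked: 0.74 × 1.7 = 1.258 pp.
TFP growth = 3.2 − 3.962 = -0.762%.

-0.76%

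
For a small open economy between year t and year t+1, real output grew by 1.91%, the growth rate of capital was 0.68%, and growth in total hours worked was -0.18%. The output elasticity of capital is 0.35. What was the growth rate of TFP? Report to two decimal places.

TFP growth was 1.79%.

Labor's share = 1 − 0.35 = 0.65.
Capital: 0.35 × 0.68 = 0.238 pp.
Total hours worked: 0.65 × (-0.18) = -0.117 pp.
TFP growth = 1.91 − 0.121 = 1.789%.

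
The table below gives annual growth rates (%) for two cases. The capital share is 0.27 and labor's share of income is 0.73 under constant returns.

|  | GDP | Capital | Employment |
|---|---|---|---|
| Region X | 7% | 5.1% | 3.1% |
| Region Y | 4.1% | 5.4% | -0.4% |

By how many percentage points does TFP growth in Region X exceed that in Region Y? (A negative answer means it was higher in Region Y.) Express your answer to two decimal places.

Labor's share = 1 − 0.27 = 0.73.
Region X: TFP = 7 − 1.377 − 2.263 = 3.36%.
Region Y: TFP = 4.1 − 1.458 + 0.292 = 2.934%.
Difference = 3.36 − (2.934) = 0.426 pp.

0.43 percentage points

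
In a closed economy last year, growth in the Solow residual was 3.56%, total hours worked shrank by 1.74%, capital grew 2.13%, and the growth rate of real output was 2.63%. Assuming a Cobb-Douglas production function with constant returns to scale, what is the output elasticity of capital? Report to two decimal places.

0.21

gY = gA + α·gK + (1−α)·gL, so gY − gA − gL = α(gK − gL).
2.63 − 3.56 + 1.74 = α × (2.13 − (-1.74)).
0.81 = 3.87 α, so α = 0.2093.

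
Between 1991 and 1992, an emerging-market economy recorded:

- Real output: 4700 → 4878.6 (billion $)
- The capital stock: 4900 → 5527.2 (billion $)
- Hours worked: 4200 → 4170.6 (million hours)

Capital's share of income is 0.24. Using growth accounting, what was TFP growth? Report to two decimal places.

Real output growth = (4878.6 − 4700) / 4700 = 3.8%.
The capital stock growth = (5527.2 − 4900) / 4900 = 12.8%.
Hours worked growth = (4170.6 − 4200) / 4200 = -0.7%.
Labor's share = 1 − 0.24 = 0.76.
The capital stock: 0.24 × 12.8 = 3.072 pp.
Hours worked: 0.76 × (-0.7) = -0.532 pp.
TFP growth = 3.8 − 2.54 = 1.26%.

1.26%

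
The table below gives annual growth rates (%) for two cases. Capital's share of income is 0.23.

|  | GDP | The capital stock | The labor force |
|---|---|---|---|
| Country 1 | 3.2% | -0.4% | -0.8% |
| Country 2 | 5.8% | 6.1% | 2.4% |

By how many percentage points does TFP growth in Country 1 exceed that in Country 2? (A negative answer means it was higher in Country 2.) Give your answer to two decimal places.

1.36 percentage points

Labor's share = 1 − 0.23 = 0.77.
Country 1: TFP = 3.2 + 0.092 + 0.616 = 3.908%.
Country 2: TFP = 5.8 − 1.403 − 1.848 = 2.549%.
Difference = 3.908 − (2.549) = 1.359 pp.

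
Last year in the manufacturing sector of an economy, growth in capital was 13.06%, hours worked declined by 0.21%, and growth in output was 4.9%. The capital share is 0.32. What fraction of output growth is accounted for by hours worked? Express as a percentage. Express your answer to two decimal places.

Hours worked accounted for -2.91% of growth.

Labor's share = 1 − 0.32 = 0.68.
Hours worked contributed 0.68 × (-0.21) = -0.1428 pp.
Share of growth = -0.1428 / 4.9 × 100 = -2.9143%.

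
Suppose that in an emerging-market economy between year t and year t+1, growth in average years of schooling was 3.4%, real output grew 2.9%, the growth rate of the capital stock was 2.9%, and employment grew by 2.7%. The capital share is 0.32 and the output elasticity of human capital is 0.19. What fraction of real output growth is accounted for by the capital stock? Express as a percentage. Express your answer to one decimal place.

The capital stock contributed 0.32 × 2.9 = 0.928 pp.
Share of growth = 0.928 / 2.9 × 100 = 32%.

32.0%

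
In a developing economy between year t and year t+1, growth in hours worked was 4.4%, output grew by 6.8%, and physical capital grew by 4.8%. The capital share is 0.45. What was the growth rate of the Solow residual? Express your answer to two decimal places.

Labor's share = 1 − 0.45 = 0.55.
Physical capital: 0.45 × 4.8 = 2.16 pp.
Hours worked: 0.55 × 4.4 = 2.42 pp.
TFP growth = 6.8 − 4.58 = 2.22%.

2.22%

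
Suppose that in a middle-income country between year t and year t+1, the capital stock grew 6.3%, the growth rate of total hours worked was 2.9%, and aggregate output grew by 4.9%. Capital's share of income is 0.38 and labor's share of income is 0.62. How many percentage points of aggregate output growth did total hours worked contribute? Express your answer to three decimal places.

1.798 percentage points

Labor's share = 1 − 0.38 = 0.62.
Contribution = share × growth = 0.62 × 2.9 = 1.798 pp.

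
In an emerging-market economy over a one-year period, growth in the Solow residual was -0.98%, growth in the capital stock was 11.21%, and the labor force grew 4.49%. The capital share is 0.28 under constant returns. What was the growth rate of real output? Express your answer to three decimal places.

Labor's share = 1 − 0.28 = 0.72.
The capital stock: 0.28 × 11.21 = 3.1388 pp.
The labor force: 0.72 × 4.49 = 3.2328 pp.
Output growth = -0.98 + 6.3716 = 5.3916%.

Real output growth was 5.392%.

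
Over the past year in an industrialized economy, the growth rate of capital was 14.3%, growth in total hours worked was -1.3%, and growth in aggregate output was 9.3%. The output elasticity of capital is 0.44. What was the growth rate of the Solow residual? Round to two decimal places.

3.74%

Labor's share = 1 − 0.44 = 0.56.
Capital: 0.44 × 14.3 = 6.292 pp.
Total hours worked: 0.56 × (-1.3) = -0.728 pp.
TFP growth = 9.3 − 5.564 = 3.736%.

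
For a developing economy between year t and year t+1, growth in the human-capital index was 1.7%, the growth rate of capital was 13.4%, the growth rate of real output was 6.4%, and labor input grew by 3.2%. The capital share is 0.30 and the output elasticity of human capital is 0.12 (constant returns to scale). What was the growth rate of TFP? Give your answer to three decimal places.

0.320%

Labor's share = 1 − 0.3 − 0.12 = 0.58.
Capital: 0.3 × 13.4 = 4.02 pp.
The human-capital index: 0.12 × 1.7 = 0.204 pp.
Labor input: 0.58 × 3.2 = 1.856 pp.
TFP growth = 6.4 − 6.08 = 0.32%.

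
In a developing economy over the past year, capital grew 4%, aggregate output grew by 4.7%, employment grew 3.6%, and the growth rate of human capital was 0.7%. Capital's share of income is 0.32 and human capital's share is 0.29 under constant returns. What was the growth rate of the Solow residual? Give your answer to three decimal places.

Labor's share = 1 − 0.32 − 0.29 = 0.39.
Capital: 0.32 × 4 = 1.28 pp.
Human capital: 0.29 × 0.7 = 0.203 pp.
Employment: 0.39 × 3.6 = 1.404 pp.
TFP growth = 4.7 − 2.887 = 1.813%.

1.813%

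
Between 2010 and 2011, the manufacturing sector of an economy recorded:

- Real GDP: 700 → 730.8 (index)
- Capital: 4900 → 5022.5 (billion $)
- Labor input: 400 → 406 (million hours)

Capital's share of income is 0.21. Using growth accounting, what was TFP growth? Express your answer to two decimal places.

Real GDP growth = (730.8 − 700) / 700 = 4.4%.
Capital growth = (5022.5 − 4900) / 4900 = 2.5%.
Labor input growth = (406 − 400) / 400 = 1.5%.
Labor's share = 1 − 0.21 = 0.79.
Capital: 0.21 × 2.5 = 0.525 pp.
Labor input: 0.79 × 1.5 = 1.185 pp.
TFP growth = 4.4 − 1.71 = 2.69%.

TFP grew 2.69%.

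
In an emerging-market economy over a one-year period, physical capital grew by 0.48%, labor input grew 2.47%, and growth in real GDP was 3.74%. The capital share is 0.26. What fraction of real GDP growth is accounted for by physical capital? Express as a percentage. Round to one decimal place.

Physical capital contributed 0.26 × 0.48 = 0.1248 pp.
Share of growth = 0.1248 / 3.74 × 100 = 3.337%.

3.3%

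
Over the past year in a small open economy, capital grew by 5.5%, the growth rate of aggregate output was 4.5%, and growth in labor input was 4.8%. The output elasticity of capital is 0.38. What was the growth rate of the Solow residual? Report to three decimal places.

Labor's share = 1 − 0.38 = 0.62.
Capital: 0.38 × 5.5 = 2.09 pp.
Labor input: 0.62 × 4.8 = 2.976 pp.
TFP growth = 4.5 − 5.066 = -0.566%.

-0.566%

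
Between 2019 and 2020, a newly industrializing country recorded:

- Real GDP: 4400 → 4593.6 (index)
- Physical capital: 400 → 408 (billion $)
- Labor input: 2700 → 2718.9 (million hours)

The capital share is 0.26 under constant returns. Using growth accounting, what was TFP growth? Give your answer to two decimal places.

3.36%

Real GDP growth = (4593.6 − 4400) / 4400 = 4.4%.
Physical capital growth = (408 − 400) / 400 = 2%.
Labor input growth = (2718.9 − 2700) / 2700 = 0.7%.
Labor's share = 1 − 0.26 = 0.74.
Physical capital: 0.26 × 2 = 0.52 pp.
Labor input: 0.74 × 0.7 = 0.518 pp.
TFP growth = 4.4 − 1.038 = 3.362%.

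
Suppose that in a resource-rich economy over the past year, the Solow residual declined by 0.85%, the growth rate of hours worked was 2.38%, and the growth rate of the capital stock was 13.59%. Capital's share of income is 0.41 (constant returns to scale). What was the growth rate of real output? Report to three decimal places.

Real output grew 6.126%.

Labor's share = 1 − 0.41 = 0.59.
The capital stock: 0.41 × 13.59 = 5.5719 pp.
Hours worked: 0.59 × 2.38 = 1.4042 pp.
Output growth = -0.85 + 6.9761 = 6.1261%.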